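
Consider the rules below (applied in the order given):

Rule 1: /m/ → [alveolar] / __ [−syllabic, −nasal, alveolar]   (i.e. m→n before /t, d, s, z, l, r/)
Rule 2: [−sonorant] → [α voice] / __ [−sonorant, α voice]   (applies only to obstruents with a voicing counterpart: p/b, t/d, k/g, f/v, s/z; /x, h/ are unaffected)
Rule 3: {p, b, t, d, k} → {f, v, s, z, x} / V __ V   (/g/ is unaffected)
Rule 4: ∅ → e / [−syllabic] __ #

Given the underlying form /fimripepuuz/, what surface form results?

finrifefuuze

Rule 1 (nasal place assimilation): /m/ precedes the alveolar consonant /r/, so it assimilates in place to [n]. /fimripepuuz/ → finripepuuz.
Rule 2 (regressive voicing assimilation): no segment meets the environment; /finripepuuz/ is unchanged.
Rule 3 (intervocalic spirantization): /p/ is a stop between vowels /i/ and /e/, so it spirantizes to the fricative [f]. /p/ is a stop between vowels /e/ and /u/, so it spirantizes to the fricative [f]. /finripepuuz/ → finrifefuuz.
Rule 4 (final e-epenthesis): the form ends in the consonant /z/, so [e] is inserted word-finally. /finrifefuuz/ → finrifefuuze.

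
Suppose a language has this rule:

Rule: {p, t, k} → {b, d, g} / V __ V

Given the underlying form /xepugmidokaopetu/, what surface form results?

xebugmidogaobedu

/p/ is a voiceless stop between vowels /e/ and /u/, so it voices to [b].
/k/ is a voiceless stop between vowels /o/ and /a/, so it voices to [g].
/p/ is a voiceless stop between vowels /o/ and /e/, so it voices to [b].
/t/ is a voiceless stop between vowels /e/ and /u/, so it voices to [d].
Surface form: [xebugmidogaobedu].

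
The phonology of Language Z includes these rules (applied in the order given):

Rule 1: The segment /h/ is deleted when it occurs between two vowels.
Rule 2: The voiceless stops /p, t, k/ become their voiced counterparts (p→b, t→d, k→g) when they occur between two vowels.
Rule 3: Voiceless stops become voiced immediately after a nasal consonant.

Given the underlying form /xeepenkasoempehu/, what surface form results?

xeebengasoembeu

Rule 1 (intervocalic h-deletion): /h/ occurs between vowels /e/ and /u/, so it deletes. /xeepenkasoempehu/ → xeepenkasoempeu.
Rule 2 (intervocalic voicing): /p/ is a voiceless stop between vowels /e/ and /e/, so it voices to [b]. /xeepenkasoempeu/ → xeebenkasoempeu.
Rule 3 (post-nasal voicing): /k/ is a voiceless stop immediately after the nasal /n/, so it voices to [g]. /p/ is a voiceless stop immediately after the nasal /m/, so it voices to [b]. /xeebenkasoempeu/ → xeebengasoembeu.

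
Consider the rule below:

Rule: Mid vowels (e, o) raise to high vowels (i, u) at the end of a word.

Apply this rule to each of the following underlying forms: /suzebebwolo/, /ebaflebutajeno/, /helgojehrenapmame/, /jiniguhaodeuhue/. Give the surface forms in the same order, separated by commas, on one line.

suzebebwolu, ebaflebutajenu, helgojehrenapmami, jiniguhaodeuhui

/suzebebwolo/: /o/ is a mid vowel in word-final position, so it raises to [u]. → [suzebebwolu].
/ebaflebutajeno/: /o/ is a mid vowel in word-final position, so it raises to [u]. → [ebaflebutajenu].
/helgojehrenapmame/: /e/ is a mid vowel in word-final position, so it raises to [i]. → [helgojehrenapmami].
/jiniguhaodeuhue/: /e/ is a mid vowel in word-final position, so it raises to [i]. → [jiniguhaodeuhui].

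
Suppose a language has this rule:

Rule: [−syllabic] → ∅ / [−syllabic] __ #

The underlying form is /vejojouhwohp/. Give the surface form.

vejojouhwoh

/p/ is the second consonant of a word-final cluster /hp/, so it deletes.
The other instances of /v/, /j/, /h/, /w/ do not occur in the required environment and remain unchanged.
Surface form: [vejojouhwoh].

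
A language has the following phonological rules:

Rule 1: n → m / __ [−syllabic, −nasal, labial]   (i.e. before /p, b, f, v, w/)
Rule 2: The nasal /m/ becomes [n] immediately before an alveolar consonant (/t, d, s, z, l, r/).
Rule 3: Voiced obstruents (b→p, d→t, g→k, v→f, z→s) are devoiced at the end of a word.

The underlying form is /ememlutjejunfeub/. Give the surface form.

Rule 1 (nasal place assimilation): /n/ precedes the labial consonant /f/, so it assimilates in place to [m]. /ememlutjejunfeub/ → ememlutjejumfeub.
Rule 2 (nasal place assimilation): /m/ precedes the alveolar consonant /l/, so it assimilates in place to [n]. /ememlutjejumfeub/ → emenlutjejumfeub.
Rule 3 (final devoicing): /b/ is a voiced obstruent in word-final position, so it devoices to [p]. /emenlutjejumfeub/ → emenlutjejumfeup.

emenlutjejumfeup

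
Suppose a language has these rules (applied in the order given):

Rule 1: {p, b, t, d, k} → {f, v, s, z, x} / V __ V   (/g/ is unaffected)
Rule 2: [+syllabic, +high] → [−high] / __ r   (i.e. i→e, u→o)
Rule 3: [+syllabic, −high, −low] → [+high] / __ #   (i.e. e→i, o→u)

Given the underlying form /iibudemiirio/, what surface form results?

Rule 1 (intervocalic spirantization): /b/ is a stop between vowels /i/ and /u/, so it spirantizes to the fricative [v]. /d/ is a stop between vowels /u/ and /e/, so it spirantizes to the fricative [z]. /iibudemiirio/ → iivuzemiirio.
Rule 2 (pre-rhotic lowering): /i/ is a high vowel immediately before /r/, so it lowers to [e]. /iivuzemiirio/ → iivuzemierio.
Rule 3 (final vowel raising): /o/ is a mid vowel in word-final position, so it raises to [u]. /iivuzemierio/ → iivuzemieriu.

iivuzemieriu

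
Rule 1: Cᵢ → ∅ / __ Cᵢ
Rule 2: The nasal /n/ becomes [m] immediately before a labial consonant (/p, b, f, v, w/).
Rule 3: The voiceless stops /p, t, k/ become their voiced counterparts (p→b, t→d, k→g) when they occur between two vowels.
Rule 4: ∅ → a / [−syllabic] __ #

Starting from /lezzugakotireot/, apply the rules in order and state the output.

Rule 1 (degemination): /zz/ is a geminate; the first /z/ deletes. /lezzugakotireot/ → lezugakotireot.
Rule 2 (nasal place assimilation): no segment meets the environment; /lezugakotireot/ is unchanged.
Rule 3 (intervocalic voicing): /k/ is a voiceless stop between vowels /a/ and /o/, so it voices to [g]. /t/ is a voiceless stop between vowels /o/ and /i/, so it voices to [d]. /lezugakotireot/ → lezugagodireot.
Rule 4 (final a-epenthesis): the form ends in the consonant /t/, so [a] is inserted word-finally. /lezugagodireot/ → lezugagodireota.

lezugagodireota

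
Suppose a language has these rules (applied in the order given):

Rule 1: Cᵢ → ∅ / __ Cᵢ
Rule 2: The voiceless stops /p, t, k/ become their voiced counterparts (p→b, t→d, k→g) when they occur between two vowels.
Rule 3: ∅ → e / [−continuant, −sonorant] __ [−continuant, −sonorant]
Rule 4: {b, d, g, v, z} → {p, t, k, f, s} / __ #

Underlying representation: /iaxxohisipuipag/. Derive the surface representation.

Rule 1 (degemination): /xx/ is a geminate; the first /x/ deletes. /iaxxohisipuipag/ → iaxohisipuipag.
Rule 2 (intervocalic voicing): /p/ is a voiceless stop between vowels /i/ and /u/, so it voices to [b]. /p/ is a voiceless stop between vowels /i/ and /a/, so it voices to [b]. /iaxohisipuipag/ → iaxohisibuibag.
Rule 3 (stop-cluster e-epenthesis): no segment meets the environment; /iaxohisibuibag/ is unchanged.
Rule 4 (final devoicing): /g/ is a voiced obstruent in word-final position, so it devoices to [k]. /iaxohisibuibag/ → iaxohisibuibak.

iaxohisibuibak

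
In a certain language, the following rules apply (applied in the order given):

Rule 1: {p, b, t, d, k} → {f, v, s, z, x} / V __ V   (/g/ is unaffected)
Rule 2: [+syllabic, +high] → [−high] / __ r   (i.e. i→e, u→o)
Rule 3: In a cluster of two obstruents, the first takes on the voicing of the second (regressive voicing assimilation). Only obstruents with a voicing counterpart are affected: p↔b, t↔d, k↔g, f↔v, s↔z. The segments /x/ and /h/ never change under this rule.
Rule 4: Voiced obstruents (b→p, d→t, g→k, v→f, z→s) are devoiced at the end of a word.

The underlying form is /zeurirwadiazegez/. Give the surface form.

Rule 1 (intervocalic spirantization): /d/ is a stop between vowels /a/ and /i/, so it spirantizes to the fricative [z]. /zeurirwadiazegez/ → zeurirwaziazegez.
Rule 2 (pre-rhotic lowering): /u/ is a high vowel immediately before /r/, so it lowers to [o]. /i/ is a high vowel immediately before /r/, so it lowers to [e]. /zeurirwaziazegez/ → zeorerwaziazegez.
Rule 3 (regressive voicing assimilation): no segment meets the environment; /zeorerwaziazegez/ is unchanged.
Rule 4 (final devoicing): /z/ is a voiced obstruent in word-final position, so it devoices to [s]. /zeorerwaziazegez/ → zeorerwaziazeges.

zeorerwaziazeges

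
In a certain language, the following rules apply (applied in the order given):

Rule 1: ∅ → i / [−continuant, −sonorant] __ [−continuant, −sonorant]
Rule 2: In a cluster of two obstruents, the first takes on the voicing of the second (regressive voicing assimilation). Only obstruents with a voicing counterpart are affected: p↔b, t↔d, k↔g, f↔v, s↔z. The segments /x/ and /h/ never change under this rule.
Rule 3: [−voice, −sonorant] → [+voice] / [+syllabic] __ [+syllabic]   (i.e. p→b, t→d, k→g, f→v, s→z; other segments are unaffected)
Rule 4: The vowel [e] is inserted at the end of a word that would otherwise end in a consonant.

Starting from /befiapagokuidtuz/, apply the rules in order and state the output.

beviabagoguididuze

Rule 1 (stop-cluster i-epenthesis): /d/ and /t/ form a stop–stop cluster, so [i] is inserted between them. /befiapagokuidtuz/ → befiapagokuidituz.
Rule 2 (regressive voicing assimilation): no segment meets the environment; /befiapagokuidituz/ is unchanged.
Rule 3 (intervocalic voicing): /f/ is a voiceless obstruent between vowels /e/ and /i/, so it voices to [v]. /p/ is a voiceless obstruent between vowels /a/ and /a/, so it voices to [b]. /k/ is a voiceless obstruent between vowels /o/ and /u/, so it voices to [g]. /t/ is a voiceless obstruent between vowels /i/ and /u/, so it voices to [d]. /befiapagokuidituz/ → beviabagoguididuz.
Rule 4 (final e-epenthesis): the form ends in the consonant /z/, so [e] is inserted word-finally. /beviabagoguididuz/ → beviabagoguididuze.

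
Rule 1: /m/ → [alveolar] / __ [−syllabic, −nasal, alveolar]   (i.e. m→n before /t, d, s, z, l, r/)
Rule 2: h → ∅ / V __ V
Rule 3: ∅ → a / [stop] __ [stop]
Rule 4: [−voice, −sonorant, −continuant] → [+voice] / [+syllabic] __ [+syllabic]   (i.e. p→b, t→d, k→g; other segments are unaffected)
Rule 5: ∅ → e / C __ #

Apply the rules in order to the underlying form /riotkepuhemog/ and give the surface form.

Rule 1 (nasal place assimilation): no segment meets the environment; /riotkepuhemog/ is unchanged.
Rule 2 (intervocalic h-deletion): /h/ occurs between vowels /u/ and /e/, so it deletes. /riotkepuhemog/ → riotkepuemog.
Rule 3 (stop-cluster a-epenthesis): /t/ and /k/ form a stop–stop cluster, so [a] is inserted between them. /riotkepuemog/ → riotakepuemog.
Rule 4 (intervocalic voicing): /t/ is a voiceless stop between vowels /o/ and /a/, so it voices to [d]. /k/ is a voiceless stop between vowels /a/ and /e/, so it voices to [g]. /p/ is a voiceless stop between vowels /e/ and /u/, so it voices to [b]. /riotakepuemog/ → riodagebuemog.
Rule 5 (final e-epenthesis): the form ends in the consonant /g/, so [e] is inserted word-finally. /riodagebuemog/ → riodagebuemoge.

riodagebuemoge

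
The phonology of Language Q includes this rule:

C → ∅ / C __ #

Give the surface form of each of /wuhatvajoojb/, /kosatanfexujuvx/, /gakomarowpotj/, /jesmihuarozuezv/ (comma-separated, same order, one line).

/wuhatvajoojb/: /b/ is the second consonant of a word-final cluster /jb/, so it deletes. → [wuhatvajooj].
/kosatanfexujuvx/: /x/ is the second consonant of a word-final cluster /vx/, so it deletes. → [kosatanfexujuv].
/gakomarowpotj/: /j/ is the second consonant of a word-final cluster /tj/, so it deletes. → [gakomarowpot].
/jesmihuarozuezv/: /v/ is the second consonant of a word-final cluster /zv/, so it deletes. → [jesmihuarozuez].

wuhatvajooj, kosatanfexujuv, gakomarowpot, jesmihuarozuez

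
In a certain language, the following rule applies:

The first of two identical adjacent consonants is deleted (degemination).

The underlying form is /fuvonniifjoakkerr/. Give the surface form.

/nn/ is a geminate; the first /n/ deletes.
/kk/ is a geminate; the first /k/ deletes.
/rr/ is a geminate; the first /r/ deletes.
Surface form: [fuvoniifjoaker].

fuvoniifjoaker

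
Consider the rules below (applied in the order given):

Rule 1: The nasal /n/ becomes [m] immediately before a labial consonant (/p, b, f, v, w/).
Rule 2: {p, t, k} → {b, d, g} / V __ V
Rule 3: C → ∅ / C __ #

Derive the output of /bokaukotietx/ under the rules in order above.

bogaugodiet

Rule 1 (nasal place assimilation): no segment meets the environment; /bokaukotietx/ is unchanged.
Rule 2 (intervocalic voicing): /k/ is a voiceless stop between vowels /o/ and /a/, so it voices to [g]. /k/ is a voiceless stop between vowels /u/ and /o/, so it voices to [g]. /t/ is a voiceless stop between vowels /o/ and /i/, so it voices to [d]. /bokaukotietx/ → bogaugodietx.
Rule 3 (final cluster simplification): /x/ is the second consonant of a word-final cluster /tx/, so it deletes. /bogaugodietx/ → bogaugodiet.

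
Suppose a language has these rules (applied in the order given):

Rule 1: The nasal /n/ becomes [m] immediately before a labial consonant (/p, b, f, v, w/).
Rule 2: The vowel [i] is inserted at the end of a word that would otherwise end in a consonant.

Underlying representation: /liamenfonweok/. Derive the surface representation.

Rule 1 (nasal place assimilation): /n/ precedes the labial consonant /f/, so it assimilates in place to [m]. /n/ precedes the labial consonant /w/, so it assimilates in place to [m]. /liamenfonweok/ → liamemfomweok.
Rule 2 (final i-epenthesis): the form ends in the consonant /k/, so [i] is inserted word-finally. /liamemfomweok/ → liamemfomweoki.

liamemfomweoki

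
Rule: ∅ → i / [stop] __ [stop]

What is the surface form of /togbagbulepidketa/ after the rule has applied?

togibagibulepidiketa

/g/ and /b/ form a stop–stop cluster, so [i] is inserted between them.
/g/ and /b/ form a stop–stop cluster, so [i] is inserted between them.
/d/ and /k/ form a stop–stop cluster, so [i] is inserted between them.
Surface form: [togibagibulepidiketa].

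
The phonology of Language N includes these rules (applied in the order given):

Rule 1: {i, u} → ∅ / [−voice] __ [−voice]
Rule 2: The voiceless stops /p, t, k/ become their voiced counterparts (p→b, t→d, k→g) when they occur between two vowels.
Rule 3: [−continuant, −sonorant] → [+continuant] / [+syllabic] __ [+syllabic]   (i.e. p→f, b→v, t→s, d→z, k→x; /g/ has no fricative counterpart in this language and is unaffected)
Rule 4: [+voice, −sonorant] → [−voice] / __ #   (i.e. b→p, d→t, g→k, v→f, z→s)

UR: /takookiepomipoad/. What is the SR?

Rule 1 (high vowel syncope): no segment meets the environment; /takookiepomipoad/ is unchanged.
Rule 2 (intervocalic voicing): /k/ is a voiceless stop between vowels /a/ and /o/, so it voices to [g]. /k/ is a voiceless stop between vowels /o/ and /i/, so it voices to [g]. /p/ is a voiceless stop between vowels /e/ and /o/, so it voices to [b]. /p/ is a voiceless stop between vowels /i/ and /o/, so it voices to [b]. /takookiepomipoad/ → tagoogiebomiboad.
Rule 3 (intervocalic spirantization): /b/ is a stop between vowels /e/ and /o/, so it spirantizes to the fricative [v]. /b/ is a stop between vowels /i/ and /o/, so it spirantizes to the fricative [v]. /tagoogiebomiboad/ → tagoogievomivoad.
Rule 4 (final devoicing): /d/ is a voiced obstruent in word-final position, so it devoices to [t]. /tagoogievomivoad/ → tagoogievomivoat.

tagoogievomivoat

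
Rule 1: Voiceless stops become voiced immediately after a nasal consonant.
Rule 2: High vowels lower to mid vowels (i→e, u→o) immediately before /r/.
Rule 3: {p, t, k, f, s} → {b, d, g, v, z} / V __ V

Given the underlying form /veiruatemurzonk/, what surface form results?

veeruademorzong

Rule 1 (post-nasal voicing): /k/ is a voiceless stop immediately after the nasal /n/, so it voices to [g]. /veiruatemurzonk/ → veiruatemurzong.
Rule 2 (pre-rhotic lowering): /i/ is a high vowel immediately before /r/, so it lowers to [e]. /u/ is a high vowel immediately before /r/, so it lowers to [o]. /veiruatemurzong/ → veeruatemorzong.
Rule 3 (intervocalic voicing): /t/ is a voiceless obstruent between vowels /a/ and /e/, so it voices to [d]. /veeruatemorzong/ → veeruademorzong.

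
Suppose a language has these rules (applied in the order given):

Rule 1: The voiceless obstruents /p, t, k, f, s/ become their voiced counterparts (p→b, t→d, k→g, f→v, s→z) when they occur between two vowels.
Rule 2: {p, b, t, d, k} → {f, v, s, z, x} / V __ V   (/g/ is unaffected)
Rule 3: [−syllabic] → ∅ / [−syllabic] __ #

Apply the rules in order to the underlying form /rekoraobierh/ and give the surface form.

regoraovier

Rule 1 (intervocalic voicing): /k/ is a voiceless obstruent between vowels /e/ and /o/, so it voices to [g]. /rekoraobierh/ → regoraobierh.
Rule 2 (intervocalic spirantization): /b/ is a stop between vowels /o/ and /i/, so it spirantizes to the fricative [v]. /regoraobierh/ → regoraovierh.
Rule 3 (final cluster simplification): /h/ is the second consonant of a word-final cluster /rh/, so it deletes. /regoraovierh/ → regoraovier.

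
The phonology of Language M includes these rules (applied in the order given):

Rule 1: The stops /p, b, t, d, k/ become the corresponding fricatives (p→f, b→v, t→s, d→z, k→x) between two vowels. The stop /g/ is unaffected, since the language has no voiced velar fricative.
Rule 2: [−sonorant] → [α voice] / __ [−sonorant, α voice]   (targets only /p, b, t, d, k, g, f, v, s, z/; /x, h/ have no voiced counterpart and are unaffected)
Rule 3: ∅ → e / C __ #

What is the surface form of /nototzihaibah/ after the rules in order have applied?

nosodzihaivahe

Rule 1 (intervocalic spirantization): /t/ is a stop between vowels /o/ and /o/, so it spirantizes to the fricative [s]. /b/ is a stop between vowels /i/ and /a/, so it spirantizes to the fricative [v]. /nototzihaibah/ → nosotzihaivah.
Rule 2 (regressive voicing assimilation): /t/ precedes the voiced obstruent /z/, so it voices to [d] by assimilation. /nosotzihaivah/ → nosodzihaivah.
Rule 3 (final e-epenthesis): the form ends in the consonant /h/, so [e] is inserted word-finally. /nosodzihaivah/ → nosodzihaivahe.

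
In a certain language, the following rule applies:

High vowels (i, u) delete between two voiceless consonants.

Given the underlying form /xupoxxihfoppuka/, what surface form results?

xpoxxhfoppka

/u/ is a high vowel flanked by voiceless consonants /x/ and /p/, so it deletes.
/i/ is a high vowel flanked by voiceless consonants /x/ and /h/, so it deletes.
/u/ is a high vowel flanked by voiceless consonants /p/ and /k/, so it deletes.
Surface form: [xpoxxhfoppka].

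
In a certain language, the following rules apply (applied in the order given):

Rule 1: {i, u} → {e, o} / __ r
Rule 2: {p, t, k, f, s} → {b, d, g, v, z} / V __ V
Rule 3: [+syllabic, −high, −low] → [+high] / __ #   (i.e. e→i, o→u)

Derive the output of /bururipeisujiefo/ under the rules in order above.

Rule 1 (pre-rhotic lowering): /u/ is a high vowel immediately before /r/, so it lowers to [o]. /u/ is a high vowel immediately before /r/, so it lowers to [o]. /bururipeisujiefo/ → bororipeisujiefo.
Rule 2 (intervocalic voicing): /p/ is a voiceless obstruent between vowels /i/ and /e/, so it voices to [b]. /s/ is a voiceless obstruent between vowels /i/ and /u/, so it voices to [z]. /f/ is a voiceless obstruent between vowels /e/ and /o/, so it voices to [v]. /bororipeisujiefo/ → bororibeizujievo.
Rule 3 (final vowel raising): /o/ is a mid vowel in word-final position, so it raises to [u]. /bororibeizujievo/ → bororibeizujievu.

bororibeizujievu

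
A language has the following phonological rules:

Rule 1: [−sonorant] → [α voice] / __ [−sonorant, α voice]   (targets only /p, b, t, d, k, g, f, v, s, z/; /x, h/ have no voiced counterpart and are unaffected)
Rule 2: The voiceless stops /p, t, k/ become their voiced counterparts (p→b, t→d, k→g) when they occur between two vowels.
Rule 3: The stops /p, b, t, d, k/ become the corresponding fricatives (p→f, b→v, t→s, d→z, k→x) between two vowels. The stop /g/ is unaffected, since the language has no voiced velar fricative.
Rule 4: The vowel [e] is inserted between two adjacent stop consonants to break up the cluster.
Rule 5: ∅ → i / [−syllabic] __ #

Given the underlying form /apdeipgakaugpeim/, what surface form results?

Rule 1 (regressive voicing assimilation): /p/ precedes the voiced obstruent /d/, so it voices to [b] by assimilation. /p/ precedes the voiced obstruent /g/, so it voices to [b] by assimilation. /g/ precedes the voiceless obstruent /p/, so it devoices to [k] by assimilation. /apdeipgakaugpeim/ → abdeibgakaukpeim.
Rule 2 (intervocalic voicing): /k/ is a voiceless stop between vowels /a/ and /a/, so it voices to [g]. /abdeibgakaukpeim/ → abdeibgagaukpeim.
Rule 3 (intervocalic spirantization): no segment meets the environment; /abdeibgagaukpeim/ is unchanged.
Rule 4 (stop-cluster e-epenthesis): /b/ and /d/ form a stop–stop cluster, so [e] is inserted between them. /b/ and /g/ form a stop–stop cluster, so [e] is inserted between them. /k/ and /p/ form a stop–stop cluster, so [e] is inserted between them. /abdeibgagaukpeim/ → abedeibegagaukepeim.
Rule 5 (final i-epenthesis): the form ends in the consonant /m/, so [i] is inserted word-finally. /abedeibegagaukepeim/ → abedeibegagaukepeimi.

abedeibegagaukepeimi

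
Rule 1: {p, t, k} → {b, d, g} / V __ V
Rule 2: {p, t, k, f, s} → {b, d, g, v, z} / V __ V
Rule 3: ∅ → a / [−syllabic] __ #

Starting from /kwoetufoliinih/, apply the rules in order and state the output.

kwoeduvoliiniha

Rule 1 (intervocalic voicing): /t/ is a voiceless stop between vowels /e/ and /u/, so it voices to [d]. /kwoetufoliinih/ → kwoedufoliinih.
Rule 2 (intervocalic voicing): /f/ is a voiceless obstruent between vowels /u/ and /o/, so it voices to [v]. /kwoedufoliinih/ → kwoeduvoliinih.
Rule 3 (final a-epenthesis): the form ends in the consonant /h/, so [a] is inserted word-finally. /kwoeduvoliinih/ → kwoeduvoliiniha.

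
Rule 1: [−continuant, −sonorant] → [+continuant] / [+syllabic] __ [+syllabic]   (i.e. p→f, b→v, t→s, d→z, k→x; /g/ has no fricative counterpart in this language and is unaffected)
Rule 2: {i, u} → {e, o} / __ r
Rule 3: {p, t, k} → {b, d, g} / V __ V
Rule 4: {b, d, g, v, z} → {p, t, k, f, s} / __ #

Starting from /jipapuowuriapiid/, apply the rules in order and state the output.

jifafuoworiafiit

Rule 1 (intervocalic spirantization): /p/ is a stop between vowels /i/ and /a/, so it spirantizes to the fricative [f]. /p/ is a stop between vowels /a/ and /u/, so it spirantizes to the fricative [f]. /p/ is a stop between vowels /a/ and /i/, so it spirantizes to the fricative [f]. /jipapuowuriapiid/ → jifafuowuriafiid.
Rule 2 (pre-rhotic lowering): /u/ is a high vowel immediately before /r/, so it lowers to [o]. /jifafuowuriafiid/ → jifafuoworiafiid.
Rule 3 (intervocalic voicing): no segment meets the environment; /jifafuoworiafiid/ is unchanged.
Rule 4 (final devoicing): /d/ is a voiced obstruent in word-final position, so it devoices to [t]. /jifafuoworiafiid/ → jifafuoworiafiit.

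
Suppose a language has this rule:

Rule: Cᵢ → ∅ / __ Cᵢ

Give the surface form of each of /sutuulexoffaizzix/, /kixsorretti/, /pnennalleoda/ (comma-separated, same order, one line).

/sutuulexoffaizzix/: /ff/ is a geminate; the first /f/ deletes. /zz/ is a geminate; the first /z/ deletes. → [sutuulexofaizix].
/kixsorretti/: /rr/ is a geminate; the first /r/ deletes. /tt/ is a geminate; the first /t/ deletes. → [kixsoreti].
/pnennalleoda/: /nn/ is a geminate; the first /n/ deletes. /ll/ is a geminate; the first /l/ deletes. → [pnenaleoda].

sutuulexofaizix, kixsoreti, pnenaleoda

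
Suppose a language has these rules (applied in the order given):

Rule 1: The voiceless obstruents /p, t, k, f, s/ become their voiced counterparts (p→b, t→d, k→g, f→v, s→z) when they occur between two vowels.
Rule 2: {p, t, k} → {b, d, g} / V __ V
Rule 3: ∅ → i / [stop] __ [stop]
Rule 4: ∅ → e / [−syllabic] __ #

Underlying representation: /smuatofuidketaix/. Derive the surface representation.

smuadovuidikedaixe

Rule 1 (intervocalic voicing): /t/ is a voiceless obstruent between vowels /a/ and /o/, so it voices to [d]. /f/ is a voiceless obstruent between vowels /o/ and /u/, so it voices to [v]. /t/ is a voiceless obstruent between vowels /e/ and /a/, so it voices to [d]. /smuatofuidketaix/ → smuadovuidkedaix.
Rule 2 (intervocalic voicing): no segment meets the environment; /smuadovuidkedaix/ is unchanged.
Rule 3 (stop-cluster i-epenthesis): /d/ and /k/ form a stop–stop cluster, so [i] is inserted between them. /smuadovuidkedaix/ → smuadovuidikedaix.
Rule 4 (final e-epenthesis): the form ends in the consonant /x/, so [e] is inserted word-finally. /smuadovuidikedaix/ → smuadovuidikedaixe.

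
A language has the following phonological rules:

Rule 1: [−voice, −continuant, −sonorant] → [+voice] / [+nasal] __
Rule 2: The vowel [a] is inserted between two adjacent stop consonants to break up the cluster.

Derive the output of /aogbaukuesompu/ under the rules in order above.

aogabaukuesombu

Rule 1 (post-nasal voicing): /p/ is a voiceless stop immediately after the nasal /m/, so it voices to [b]. /aogbaukuesompu/ → aogbaukuesombu.
Rule 2 (stop-cluster a-epenthesis): /g/ and /b/ form a stop–stop cluster, so [a] is inserted between them. /aogbaukuesombu/ → aogabaukuesombu.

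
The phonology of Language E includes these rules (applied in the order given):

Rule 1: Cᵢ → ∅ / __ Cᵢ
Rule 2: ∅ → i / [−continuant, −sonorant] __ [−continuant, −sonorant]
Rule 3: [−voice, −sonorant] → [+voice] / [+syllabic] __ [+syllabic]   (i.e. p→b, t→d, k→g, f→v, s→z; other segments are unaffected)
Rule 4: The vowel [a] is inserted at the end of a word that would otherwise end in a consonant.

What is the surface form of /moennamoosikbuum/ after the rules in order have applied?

moenamoozigibuuma

Rule 1 (degemination): /nn/ is a geminate; the first /n/ deletes. /moennamoosikbuum/ → moenamoosikbuum.
Rule 2 (stop-cluster i-epenthesis): /k/ and /b/ form a stop–stop cluster, so [i] is inserted between them. /moenamoosikbuum/ → moenamoosikibuum.
Rule 3 (intervocalic voicing): /s/ is a voiceless obstruent between vowels /o/ and /i/, so it voices to [z]. /k/ is a voiceless obstruent between vowels /i/ and /i/, so it voices to [g]. /moenamoosikibuum/ → moenamoozigibuum.
Rule 4 (final a-epenthesis): the form ends in the consonant /m/, so [a] is inserted word-finally. /moenamoozigibuum/ → moenamoozigibuuma.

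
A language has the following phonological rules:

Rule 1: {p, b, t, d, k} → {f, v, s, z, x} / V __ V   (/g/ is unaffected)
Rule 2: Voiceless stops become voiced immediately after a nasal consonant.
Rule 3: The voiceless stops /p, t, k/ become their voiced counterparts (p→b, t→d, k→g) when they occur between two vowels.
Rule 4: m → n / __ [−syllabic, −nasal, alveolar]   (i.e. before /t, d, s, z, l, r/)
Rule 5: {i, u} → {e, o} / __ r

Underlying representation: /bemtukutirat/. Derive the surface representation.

benduxuserat

Rule 1 (intervocalic spirantization): /k/ is a stop between vowels /u/ and /u/, so it spirantizes to the fricative [x]. /t/ is a stop between vowels /u/ and /i/, so it spirantizes to the fricative [s]. /bemtukutirat/ → bemtuxusirat.
Rule 2 (post-nasal voicing): /t/ is a voiceless stop immediately after the nasal /m/, so it voices to [d]. /bemtuxusirat/ → bemduxusirat.
Rule 3 (intervocalic voicing): no segment meets the environment; /bemduxusirat/ is unchanged.
Rule 4 (nasal place assimilation): /m/ precedes the alveolar consonant /d/, so it assimilates in place to [n]. /bemduxusirat/ → benduxusirat.
Rule 5 (pre-rhotic lowering): /i/ is a high vowel immediately before /r/, so it lowers to [e]. /benduxusirat/ → benduxuserat.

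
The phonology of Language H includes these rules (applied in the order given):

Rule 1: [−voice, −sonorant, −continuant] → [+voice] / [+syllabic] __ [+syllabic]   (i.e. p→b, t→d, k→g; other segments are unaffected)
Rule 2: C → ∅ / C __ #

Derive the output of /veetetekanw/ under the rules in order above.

Rule 1 (intervocalic voicing): /t/ is a voiceless stop between vowels /e/ and /e/, so it voices to [d]. /t/ is a voiceless stop between vowels /e/ and /e/, so it voices to [d]. /k/ is a voiceless stop between vowels /e/ and /a/, so it voices to [g]. /veetetekanw/ → veededeganw.
Rule 2 (final cluster simplification): /w/ is the second consonant of a word-final cluster /nw/, so it deletes. /veededeganw/ → veededegan.

veededegan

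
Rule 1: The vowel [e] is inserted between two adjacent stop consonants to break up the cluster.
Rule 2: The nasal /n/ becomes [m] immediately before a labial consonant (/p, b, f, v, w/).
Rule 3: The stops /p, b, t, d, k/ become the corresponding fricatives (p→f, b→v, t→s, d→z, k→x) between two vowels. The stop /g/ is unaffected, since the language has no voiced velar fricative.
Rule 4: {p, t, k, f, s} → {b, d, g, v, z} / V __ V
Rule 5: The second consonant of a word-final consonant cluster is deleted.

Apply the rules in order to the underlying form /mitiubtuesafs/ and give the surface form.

Rule 1 (stop-cluster e-epenthesis): /b/ and /t/ form a stop–stop cluster, so [e] is inserted between them. /mitiubtuesafs/ → mitiubetuesafs.
Rule 2 (nasal place assimilation): no segment meets the environment; /mitiubetuesafs/ is unchanged.
Rule 3 (intervocalic spirantization): /t/ is a stop between vowels /i/ and /i/, so it spirantizes to the fricative [s]. /b/ is a stop between vowels /u/ and /e/, so it spirantizes to the fricative [v]. /t/ is a stop between vowels /e/ and /u/, so it spirantizes to the fricative [s]. /mitiubetuesafs/ → misiuvesuesafs.
Rule 4 (intervocalic voicing): /s/ is a voiceless obstruent between vowels /i/ and /i/, so it voices to [z]. /s/ is a voiceless obstruent between vowels /e/ and /u/, so it voices to [z]. /s/ is a voiceless obstruent between vowels /e/ and /a/, so it voices to [z]. /misiuvesuesafs/ → miziuvezuezafs.
Rule 5 (final cluster simplification): /s/ is the second consonant of a word-final cluster /fs/, so it deletes. /miziuvezuezafs/ → miziuvezuezaf.

miziuvezuezaf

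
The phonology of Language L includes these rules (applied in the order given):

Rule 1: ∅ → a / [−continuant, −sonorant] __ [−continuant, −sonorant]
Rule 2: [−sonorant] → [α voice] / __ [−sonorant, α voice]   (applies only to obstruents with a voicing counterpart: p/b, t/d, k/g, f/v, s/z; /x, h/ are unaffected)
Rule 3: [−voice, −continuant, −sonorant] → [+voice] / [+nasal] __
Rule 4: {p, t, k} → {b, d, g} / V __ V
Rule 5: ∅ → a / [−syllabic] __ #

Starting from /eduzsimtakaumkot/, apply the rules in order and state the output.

Rule 1 (stop-cluster a-epenthesis): no segment meets the environment; /eduzsimtakaumkot/ is unchanged.
Rule 2 (regressive voicing assimilation): /z/ precedes the voiceless obstruent /s/, so it devoices to [s] by assimilation. /eduzsimtakaumkot/ → edussimtakaumkot.
Rule 3 (post-nasal voicing): /t/ is a voiceless stop immediately after the nasal /m/, so it voices to [d]. /k/ is a voiceless stop immediately after the nasal /m/, so it voices to [g]. /edussimtakaumkot/ → edussimdakaumgot.
Rule 4 (intervocalic voicing): /k/ is a voiceless stop between vowels /a/ and /a/, so it voices to [g]. /edussimdakaumgot/ → edussimdagaumgot.
Rule 5 (final a-epenthesis): the form ends in the consonant /t/, so [a] is inserted word-finally. /edussimdagaumgot/ → edussimdagaumgota.

edussimdagaumgota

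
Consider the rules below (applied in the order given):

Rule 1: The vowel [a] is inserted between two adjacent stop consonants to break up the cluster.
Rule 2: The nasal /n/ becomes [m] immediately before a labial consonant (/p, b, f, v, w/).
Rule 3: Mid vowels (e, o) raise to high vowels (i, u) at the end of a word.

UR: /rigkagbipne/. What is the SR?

Rule 1 (stop-cluster a-epenthesis): /g/ and /k/ form a stop–stop cluster, so [a] is inserted between them. /g/ and /b/ form a stop–stop cluster, so [a] is inserted between them. /rigkagbipne/ → rigakagabipne.
Rule 2 (nasal place assimilation): no segment meets the environment; /rigakagabipne/ is unchanged.
Rule 3 (final vowel raising): /e/ is a mid vowel in word-final position, so it raises to [i]. /rigakagabipne/ → rigakagabipni.

rigakagabipni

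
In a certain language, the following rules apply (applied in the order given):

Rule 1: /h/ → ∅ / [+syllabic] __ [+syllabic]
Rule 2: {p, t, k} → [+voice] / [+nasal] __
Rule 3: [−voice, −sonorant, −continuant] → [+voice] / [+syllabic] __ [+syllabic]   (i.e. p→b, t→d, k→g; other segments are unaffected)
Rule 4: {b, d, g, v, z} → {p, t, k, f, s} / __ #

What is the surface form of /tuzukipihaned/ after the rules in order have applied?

Rule 1 (intervocalic h-deletion): /h/ occurs between vowels /i/ and /a/, so it deletes. /tuzukipihaned/ → tuzukipianed.
Rule 2 (post-nasal voicing): no segment meets the environment; /tuzukipianed/ is unchanged.
Rule 3 (intervocalic voicing): /k/ is a voiceless stop between vowels /u/ and /i/, so it voices to [g]. /p/ is a voiceless stop between vowels /i/ and /i/, so it voices to [b]. /tuzukipianed/ → tuzugibianed.
Rule 4 (final devoicing): /d/ is a voiced obstruent in word-final position, so it devoices to [t]. /tuzugibianed/ → tuzugibianet.

tuzugibianet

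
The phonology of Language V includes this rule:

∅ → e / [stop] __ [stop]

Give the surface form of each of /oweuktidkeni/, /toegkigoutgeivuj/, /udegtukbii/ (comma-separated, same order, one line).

/oweuktidkeni/: /k/ and /t/ form a stop–stop cluster, so [e] is inserted between them. /d/ and /k/ form a stop–stop cluster, so [e] is inserted between them. → [oweuketidekeni].
/toegkigoutgeivuj/: /g/ and /k/ form a stop–stop cluster, so [e] is inserted between them. /t/ and /g/ form a stop–stop cluster, so [e] is inserted between them. → [toegekigoutegeivuj].
/udegtukbii/: /g/ and /t/ form a stop–stop cluster, so [e] is inserted between them. /k/ and /b/ form a stop–stop cluster, so [e] is inserted between them. → [udegetukebii].

oweuketidekeni, toegekigoutegeivuj, udegetukebii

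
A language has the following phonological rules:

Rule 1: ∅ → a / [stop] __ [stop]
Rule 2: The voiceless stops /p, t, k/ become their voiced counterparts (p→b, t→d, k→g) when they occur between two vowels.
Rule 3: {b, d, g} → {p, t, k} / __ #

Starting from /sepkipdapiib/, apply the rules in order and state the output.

Rule 1 (stop-cluster a-epenthesis): /p/ and /k/ form a stop–stop cluster, so [a] is inserted between them. /p/ and /d/ form a stop–stop cluster, so [a] is inserted between them. /sepkipdapiib/ → sepakipadapiib.
Rule 2 (intervocalic voicing): /p/ is a voiceless stop between vowels /e/ and /a/, so it voices to [b]. /k/ is a voiceless stop between vowels /a/ and /i/, so it voices to [g]. /p/ is a voiceless stop between vowels /i/ and /a/, so it voices to [b]. /p/ is a voiceless stop between vowels /a/ and /i/, so it voices to [b]. /sepakipadapiib/ → sebagibadabiib.
Rule 3 (final devoicing): /b/ is a voiced stop in word-final position, so it devoices to [p]. /sebagibadabiib/ → sebagibadabiip.

sebagibadabiip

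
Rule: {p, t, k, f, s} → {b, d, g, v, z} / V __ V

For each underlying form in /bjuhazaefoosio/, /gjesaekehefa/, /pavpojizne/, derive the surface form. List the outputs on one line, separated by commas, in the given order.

bjuhazaevoozio, gjezaegeheva, pavpojizne

/bjuhazaefoosio/: /f/ is a voiceless obstruent between vowels /e/ and /o/, so it voices to [v]. /s/ is a voiceless obstruent between vowels /o/ and /i/, so it voices to [z]. → [bjuhazaevoozio].
/gjesaekehefa/: /s/ is a voiceless obstruent between vowels /e/ and /a/, so it voices to [z]. /k/ is a voiceless obstruent between vowels /e/ and /e/, so it voices to [g]. /f/ is a voiceless obstruent between vowels /e/ and /a/, so it voices to [v]. → [gjezaegeheva].
/pavpojizne/: the rule's environment is not met; surfaces unchanged as [pavpojizne].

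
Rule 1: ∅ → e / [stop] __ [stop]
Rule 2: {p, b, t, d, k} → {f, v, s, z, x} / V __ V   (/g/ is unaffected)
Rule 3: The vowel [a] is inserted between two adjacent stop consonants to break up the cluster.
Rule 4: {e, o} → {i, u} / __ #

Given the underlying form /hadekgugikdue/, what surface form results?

Rule 1 (stop-cluster e-epenthesis): /k/ and /g/ form a stop–stop cluster, so [e] is inserted between them. /k/ and /d/ form a stop–stop cluster, so [e] is inserted between them. /hadekgugikdue/ → hadekegugikedue.
Rule 2 (intervocalic spirantization): /d/ is a stop between vowels /a/ and /e/, so it spirantizes to the fricative [z]. /k/ is a stop between vowels /e/ and /e/, so it spirantizes to the fricative [x]. /k/ is a stop between vowels /i/ and /e/, so it spirantizes to the fricative [x]. /d/ is a stop between vowels /e/ and /u/, so it spirantizes to the fricative [z]. /hadekegugikedue/ → hazexegugixezue.
Rule 3 (stop-cluster a-epenthesis): no segment meets the environment; /hazexegugixezue/ is unchanged.
Rule 4 (final vowel raising): /e/ is a mid vowel in word-final position, so it raises to [i]. /hazexegugixezue/ → hazexegugixezui.

hazexegugixezui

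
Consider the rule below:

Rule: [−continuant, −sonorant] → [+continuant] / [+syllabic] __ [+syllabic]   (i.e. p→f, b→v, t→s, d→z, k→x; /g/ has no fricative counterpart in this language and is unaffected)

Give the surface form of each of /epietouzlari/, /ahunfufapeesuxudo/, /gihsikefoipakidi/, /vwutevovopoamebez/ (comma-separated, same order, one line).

efiesouzlari, ahunfufafeesuxuzo, gihsixefoifaxizi, vwusevovofoamevez

/epietouzlari/: /p/ is a stop between vowels /e/ and /i/, so it spirantizes to the fricative [f]. /t/ is a stop between vowels /e/ and /o/, so it spirantizes to the fricative [s]. → [efiesouzlari].
/ahunfufapeesuxudo/: /p/ is a stop between vowels /a/ and /e/, so it spirantizes to the fricative [f]. /d/ is a stop between vowels /u/ and /o/, so it spirantizes to the fricative [z]. → [ahunfufafeesuxuzo].
/gihsikefoipakidi/: /k/ is a stop between vowels /i/ and /e/, so it spirantizes to the fricative [x]. /p/ is a stop between vowels /i/ and /a/, so it spirantizes to the fricative [f]. /k/ is a stop between vowels /a/ and /i/, so it spirantizes to the fricative [x]. /d/ is a stop between vowels /i/ and /i/, so it spirantizes to the fricative [z]. → [gihsixefoifaxizi].
/vwutevovopoamebez/: /t/ is a stop between vowels /u/ and /e/, so it spirantizes to the fricative [s]. /p/ is a stop between vowels /o/ and /o/, so it spirantizes to the fricative [f]. /b/ is a stop between vowels /e/ and /e/, so it spirantizes to the fricative [v]. → [vwusevovofoamevez].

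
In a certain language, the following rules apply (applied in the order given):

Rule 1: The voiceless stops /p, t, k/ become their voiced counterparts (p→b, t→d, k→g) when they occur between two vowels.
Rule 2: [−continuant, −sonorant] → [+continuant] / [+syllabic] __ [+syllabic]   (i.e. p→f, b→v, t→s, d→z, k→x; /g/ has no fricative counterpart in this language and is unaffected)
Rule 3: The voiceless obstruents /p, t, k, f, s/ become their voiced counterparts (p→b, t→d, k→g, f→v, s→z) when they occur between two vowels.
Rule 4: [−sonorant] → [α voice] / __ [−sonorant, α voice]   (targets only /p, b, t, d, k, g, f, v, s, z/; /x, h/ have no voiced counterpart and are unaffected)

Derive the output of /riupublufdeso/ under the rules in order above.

Rule 1 (intervocalic voicing): /p/ is a voiceless stop between vowels /u/ and /u/, so it voices to [b]. /riupublufdeso/ → riubublufdeso.
Rule 2 (intervocalic spirantization): /b/ is a stop between vowels /u/ and /u/, so it spirantizes to the fricative [v]. /riubublufdeso/ → riuvublufdeso.
Rule 3 (intervocalic voicing): /s/ is a voiceless obstruent between vowels /e/ and /o/, so it voices to [z]. /riuvublufdeso/ → riuvublufdezo.
Rule 4 (regressive voicing assimilation): /f/ precedes the voiced obstruent /d/, so it voices to [v] by assimilation. /riuvublufdezo/ → riuvubluvdezo.

riuvubluvdezo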